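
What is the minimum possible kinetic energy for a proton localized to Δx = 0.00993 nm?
52.608 meV

Localizing a particle requires giving it sufficient momentum uncertainty:

1. From uncertainty principle: Δp ≥ ℏ/(2Δx)
   Δp_min = (1.055e-34 J·s) / (2 × 9.930e-12 m)
   Δp_min = 5.310e-24 kg·m/s

2. This momentum uncertainty corresponds to kinetic energy:
   KE ≈ (Δp)²/(2m) = (5.310e-24)²/(2 × 1.673e-27 kg)
   KE = 8.429e-21 J = 52.608 meV

Tighter localization requires more energy.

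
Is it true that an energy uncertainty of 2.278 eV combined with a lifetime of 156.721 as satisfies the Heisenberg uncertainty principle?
Yes, it satisfies the uncertainty relation.

Calculate the product ΔEΔt:
ΔE = 2.278 eV = 3.650e-19 J
ΔEΔt = (3.650e-19 J) × (1.567e-16 s)
ΔEΔt = 5.720e-35 J·s

Compare to the minimum allowed value ℏ/2:
ℏ/2 = 5.273e-35 J·s

Since ΔEΔt = 5.720e-35 J·s ≥ 5.273e-35 J·s = ℏ/2,
this satisfies the uncertainty relation.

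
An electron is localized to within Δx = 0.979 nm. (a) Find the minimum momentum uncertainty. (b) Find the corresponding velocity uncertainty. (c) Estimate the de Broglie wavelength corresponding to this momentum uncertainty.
(a) Δp_min = 5.386 × 10^-26 kg·m/s
(b) Δv_min = 59.125 km/s
(c) λ_dB = 12.302 nm

Step-by-step:

(a) From the uncertainty principle:
Δp_min = ℏ/(2Δx) = (1.055e-34 J·s)/(2 × 9.790e-10 m) = 5.386e-26 kg·m/s

(b) The velocity uncertainty:
Δv = Δp/m = (5.386e-26 kg·m/s)/(9.109e-31 kg) = 5.913e+04 m/s = 59.125 km/s

(c) The de Broglie wavelength for this momentum:
λ = h/p = (6.626e-34 J·s)/(5.386e-26 kg·m/s) = 1.230e-08 m = 12.302 nm

Note: The de Broglie wavelength is comparable to the localization size, as expected from wave-particle duality.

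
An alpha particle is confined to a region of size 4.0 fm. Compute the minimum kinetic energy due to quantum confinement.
81.613 keV

Using the uncertainty principle:

1. Position uncertainty: Δx ≈ 4.000e-15 m
2. Minimum momentum uncertainty: Δp = ℏ/(2Δx) = 1.318e-20 kg·m/s
3. Minimum kinetic energy:
   KE = (Δp)²/(2m) = (1.318e-20)²/(2 × 6.645e-27 kg)
   KE = 1.308e-14 J = 81.613 keV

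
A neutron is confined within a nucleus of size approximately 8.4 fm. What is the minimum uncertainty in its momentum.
6.277 × 10^-21 kg·m/s

Using the Heisenberg uncertainty principle:
ΔxΔp ≥ ℏ/2

With Δx ≈ L = 8.400e-15 m (the confinement size):
Δp_min = ℏ/(2Δx)
Δp_min = (1.055e-34 J·s) / (2 × 8.400e-15 m)
Δp_min = 6.277e-21 kg·m/s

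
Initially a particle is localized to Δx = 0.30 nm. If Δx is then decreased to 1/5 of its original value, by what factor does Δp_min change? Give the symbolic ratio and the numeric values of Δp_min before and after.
Original Δp_min = 1.758 × 10^-25 kg·m/s; new Δp'_min = 8.788 × 10^-25 kg·m/s; ratio Δp'_min/Δp_min = 5.

From the uncertainty principle ΔxΔp ≥ ℏ/2, the minimum momentum uncertainty is Δp_min = ℏ/(2Δx).

Original (Δx = 0.30 nm = 3.000e-10 m):
Δp_min = (1.055e-34 J·s)/(2 × 3.000e-10 m) = 1.758e-25 kg·m/s

When Δx → (1/5)Δx:
Δp'_min = ℏ/(2 × (1/5)Δx) = 5 × ℏ/(2Δx) = 5 × Δp_min
Δp'_min = 5 × 1.758e-25 kg·m/s = 8.788e-25 kg·m/s

Since Δp_min ∝ 1/Δx, when Δx is decreased to 1/5 of its original value, Δp_min increases to 5 times its original value.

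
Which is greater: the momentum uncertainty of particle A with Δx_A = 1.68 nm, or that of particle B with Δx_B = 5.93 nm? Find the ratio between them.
Particle A has the larger minimum momentum uncertainty, by a factor of 3.53.

For each particle, the minimum momentum uncertainty is Δp_min = ℏ/(2Δx):

Particle A: Δp_A = ℏ/(2×1.680e-09 m) = 3.139e-26 kg·m/s
Particle B: Δp_B = ℏ/(2×5.930e-09 m) = 8.892e-27 kg·m/s

Ratio: Δp_A/Δp_B = 3.53

Since Δp_min ∝ 1/Δx, the particle with smaller position uncertainty (A) has larger momentum uncertainty.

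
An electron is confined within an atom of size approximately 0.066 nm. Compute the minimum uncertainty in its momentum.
7.989 × 10^-25 kg·m/s

Using the Heisenberg uncertainty principle:
ΔxΔp ≥ ℏ/2

With Δx ≈ L = 6.600e-11 m (the confinement size):
Δp_min = ℏ/(2Δx)
Δp_min = (1.055e-34 J·s) / (2 × 6.600e-11 m)
Δp_min = 7.989e-25 kg·m/s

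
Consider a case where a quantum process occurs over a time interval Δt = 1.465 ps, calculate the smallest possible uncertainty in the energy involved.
224.646 μeV

Using the energy-time uncertainty principle:
ΔEΔt ≥ ℏ/2

The minimum uncertainty in energy is:
ΔE_min = ℏ/(2Δt)
ΔE_min = (1.055e-34 J·s) / (2 × 1.465e-12 s)
ΔE_min = 3.599e-23 J = 224.646 μeV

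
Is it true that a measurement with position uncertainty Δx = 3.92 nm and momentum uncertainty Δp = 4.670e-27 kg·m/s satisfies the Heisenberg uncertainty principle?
No, it violates the uncertainty principle (impossible measurement).

Calculate the product ΔxΔp:
ΔxΔp = (3.920e-09 m) × (4.670e-27 kg·m/s)
ΔxΔp = 1.831e-35 J·s

Compare to the minimum allowed value ℏ/2:
ℏ/2 = 5.273e-35 J·s

Since ΔxΔp = 1.831e-35 J·s < 5.273e-35 J·s = ℏ/2,
the measurement violates the uncertainty principle.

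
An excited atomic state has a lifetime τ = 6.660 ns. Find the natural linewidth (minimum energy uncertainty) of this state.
49.415 neV

Using the energy-time uncertainty principle:
ΔEΔt ≥ ℏ/2

The lifetime τ represents the time uncertainty Δt.
The natural linewidth (minimum energy uncertainty) is:

ΔE = ℏ/(2τ)
ΔE = (1.055e-34 J·s) / (2 × 6.660e-09 s)
ΔE = 7.917e-27 J = 49.415 neV

This natural linewidth limits the precision of spectroscopic measurements.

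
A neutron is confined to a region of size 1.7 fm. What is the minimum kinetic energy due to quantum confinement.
1.792 MeV

Using the uncertainty principle:

1. Position uncertainty: Δx ≈ 1.700e-15 m
2. Minimum momentum uncertainty: Δp = ℏ/(2Δx) = 3.102e-20 kg·m/s
3. Minimum kinetic energy:
   KE = (Δp)²/(2m) = (3.102e-20)²/(2 × 1.675e-27 kg)
   KE = 2.872e-13 J = 1.792 MeV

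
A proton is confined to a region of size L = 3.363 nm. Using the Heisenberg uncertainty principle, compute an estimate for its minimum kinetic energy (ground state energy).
458.670 neV

Using the uncertainty principle to estimate ground state energy:

1. The position uncertainty is approximately the confinement size:
   Δx ≈ L = 3.363e-09 m

2. From ΔxΔp ≥ ℏ/2, the minimum momentum uncertainty is:
   Δp ≈ ℏ/(2L) = 1.568e-26 kg·m/s

3. The kinetic energy is approximately:
   KE ≈ (Δp)²/(2m) = (1.568e-26)²/(2 × 1.673e-27 kg)
   KE ≈ 7.349e-26 J = 458.670 neV

This is an order-of-magnitude estimate of the ground state energy.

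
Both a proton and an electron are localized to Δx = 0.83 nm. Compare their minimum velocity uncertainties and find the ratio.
The electron has the larger minimum velocity uncertainty, by a ratio of 1836.2.

For both particles, Δp_min = ℏ/(2Δx) = 6.353e-26 kg·m/s (same for both).

The velocity uncertainty is Δv = Δp/m:
- proton: Δv = 6.353e-26 / 1.673e-27 = 3.798e+01 m/s = 37.981 m/s
- electron: Δv = 6.353e-26 / 9.109e-31 = 6.974e+04 m/s = 69.740 km/s

Ratio: 6.974e+04 / 3.798e+01 = 1836.2

The lighter particle has larger velocity uncertainty because Δv ∝ 1/m.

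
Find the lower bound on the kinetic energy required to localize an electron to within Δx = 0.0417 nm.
5.478 eV

Localizing a particle requires giving it sufficient momentum uncertainty:

1. From uncertainty principle: Δp ≥ ℏ/(2Δx)
   Δp_min = (1.055e-34 J·s) / (2 × 4.170e-11 m)
   Δp_min = 1.264e-24 kg·m/s

2. This momentum uncertainty corresponds to kinetic energy:
   KE ≈ (Δp)²/(2m) = (1.264e-24)²/(2 × 9.109e-31 kg)
   KE = 8.776e-19 J = 5.478 eV

Tighter localization requires more energy.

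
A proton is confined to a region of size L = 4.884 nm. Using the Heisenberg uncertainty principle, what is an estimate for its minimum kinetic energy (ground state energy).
217.472 neV

Using the uncertainty principle to estimate ground state energy:

1. The position uncertainty is approximately the confinement size:
   Δx ≈ L = 4.884e-09 m

2. From ΔxΔp ≥ ℏ/2, the minimum momentum uncertainty is:
   Δp ≈ ℏ/(2L) = 1.080e-26 kg·m/s

3. The kinetic energy is approximately:
   KE ≈ (Δp)²/(2m) = (1.080e-26)²/(2 × 1.673e-27 kg)
   KE ≈ 3.484e-26 J = 217.472 neV

This is an order-of-magnitude estimate of the ground state energy.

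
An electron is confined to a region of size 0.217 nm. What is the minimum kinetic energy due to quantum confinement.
202.276 meV

Using the uncertainty principle:

1. Position uncertainty: Δx ≈ 2.170e-10 m
2. Minimum momentum uncertainty: Δp = ℏ/(2Δx) = 2.430e-25 kg·m/s
3. Minimum kinetic energy:
   KE = (Δp)²/(2m) = (2.430e-25)²/(2 × 9.109e-31 kg)
   KE = 3.241e-20 J = 202.276 meV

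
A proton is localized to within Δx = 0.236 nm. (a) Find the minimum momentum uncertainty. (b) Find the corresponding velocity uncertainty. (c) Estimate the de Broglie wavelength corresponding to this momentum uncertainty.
(a) Δp_min = 2.234 × 10^-25 kg·m/s
(b) Δv_min = 133.578 m/s
(c) λ_dB = 2.966 nm

Step-by-step:

(a) From the uncertainty principle:
Δp_min = ℏ/(2Δx) = (1.055e-34 J·s)/(2 × 2.360e-10 m) = 2.234e-25 kg·m/s

(b) The velocity uncertainty:
Δv = Δp/m = (2.234e-25 kg·m/s)/(1.673e-27 kg) = 1.336e+02 m/s = 133.578 m/s

(c) The de Broglie wavelength for this momentum:
λ = h/p = (6.626e-34 J·s)/(2.234e-25 kg·m/s) = 2.966e-09 m = 2.966 nm

Note: The de Broglie wavelength is comparable to the localization size, as expected from wave-particle duality.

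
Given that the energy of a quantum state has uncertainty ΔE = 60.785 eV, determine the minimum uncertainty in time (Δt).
5.414 as

Using the energy-time uncertainty principle:
ΔEΔt ≥ ℏ/2

The minimum uncertainty in time is:
Δt_min = ℏ/(2ΔE)
Δt_min = (1.055e-34 J·s) / (2 × 9.739e-18 J)
Δt_min = 5.414e-18 s = 5.414 as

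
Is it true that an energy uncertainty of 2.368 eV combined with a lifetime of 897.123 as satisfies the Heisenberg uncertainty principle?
Yes, it satisfies the uncertainty relation.

Calculate the product ΔEΔt:
ΔE = 2.368 eV = 3.794e-19 J
ΔEΔt = (3.794e-19 J) × (8.971e-16 s)
ΔEΔt = 3.404e-34 J·s

Compare to the minimum allowed value ℏ/2:
ℏ/2 = 5.273e-35 J·s

Since ΔEΔt = 3.404e-34 J·s ≥ 5.273e-35 J·s = ℏ/2,
this satisfies the uncertainty relation.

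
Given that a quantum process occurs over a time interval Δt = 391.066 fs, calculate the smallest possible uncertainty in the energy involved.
841.561 μeV

Using the energy-time uncertainty principle:
ΔEΔt ≥ ℏ/2

The minimum uncertainty in energy is:
ΔE_min = ℏ/(2Δt)
ΔE_min = (1.055e-34 J·s) / (2 × 3.911e-13 s)
ΔE_min = 1.348e-22 J = 841.561 μeV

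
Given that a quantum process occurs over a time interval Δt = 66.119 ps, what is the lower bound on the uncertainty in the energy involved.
4.977 μeV

Using the energy-time uncertainty principle:
ΔEΔt ≥ ℏ/2

The minimum uncertainty in energy is:
ΔE_min = ℏ/(2Δt)
ΔE_min = (1.055e-34 J·s) / (2 × 6.612e-11 s)
ΔE_min = 7.975e-25 J = 4.977 μeV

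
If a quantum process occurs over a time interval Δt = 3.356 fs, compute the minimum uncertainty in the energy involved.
98.065 meV

Using the energy-time uncertainty principle:
ΔEΔt ≥ ℏ/2

The minimum uncertainty in energy is:
ΔE_min = ℏ/(2Δt)
ΔE_min = (1.055e-34 J·s) / (2 × 3.356e-15 s)
ΔE_min = 1.571e-20 J = 98.065 meV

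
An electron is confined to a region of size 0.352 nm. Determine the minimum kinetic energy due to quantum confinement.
76.874 meV

Using the uncertainty principle:

1. Position uncertainty: Δx ≈ 3.520e-10 m
2. Minimum momentum uncertainty: Δp = ℏ/(2Δx) = 1.498e-25 kg·m/s
3. Minimum kinetic energy:
   KE = (Δp)²/(2m) = (1.498e-25)²/(2 × 9.109e-31 kg)
   KE = 1.232e-20 J = 76.874 meV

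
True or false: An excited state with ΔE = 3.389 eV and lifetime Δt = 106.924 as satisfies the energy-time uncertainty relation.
Yes, it satisfies the uncertainty relation.

Calculate the product ΔEΔt:
ΔE = 3.389 eV = 5.430e-19 J
ΔEΔt = (5.430e-19 J) × (1.069e-16 s)
ΔEΔt = 5.806e-35 J·s

Compare to the minimum allowed value ℏ/2:
ℏ/2 = 5.273e-35 J·s

Since ΔEΔt = 5.806e-35 J·s ≥ 5.273e-35 J·s = ℏ/2,
this satisfies the uncertainty relation.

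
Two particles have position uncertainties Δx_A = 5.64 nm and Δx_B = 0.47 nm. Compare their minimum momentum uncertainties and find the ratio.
Particle B has the larger minimum momentum uncertainty, by a factor of 12.00.

For each particle, the minimum momentum uncertainty is Δp_min = ℏ/(2Δx):

Particle A: Δp_A = ℏ/(2×5.640e-09 m) = 9.349e-27 kg·m/s
Particle B: Δp_B = ℏ/(2×4.700e-10 m) = 1.122e-25 kg·m/s

Ratio: Δp_B/Δp_A = 12.00

Since Δp_min ∝ 1/Δx, the particle with smaller position uncertainty (B) has larger momentum uncertainty.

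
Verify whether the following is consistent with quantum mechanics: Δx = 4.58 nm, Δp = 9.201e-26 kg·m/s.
Yes, it satisfies the uncertainty principle.

Calculate the product ΔxΔp:
ΔxΔp = (4.580e-09 m) × (9.201e-26 kg·m/s)
ΔxΔp = 4.214e-34 J·s

Compare to the minimum allowed value ℏ/2:
ℏ/2 = 5.273e-35 J·s

Since ΔxΔp = 4.214e-34 J·s ≥ 5.273e-35 J·s = ℏ/2,
the measurement satisfies the uncertainty principle.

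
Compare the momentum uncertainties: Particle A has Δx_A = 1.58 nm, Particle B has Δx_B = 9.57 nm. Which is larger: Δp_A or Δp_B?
Particle A has the larger minimum momentum uncertainty, by a factor of 6.06.

For each particle, the minimum momentum uncertainty is Δp_min = ℏ/(2Δx):

Particle A: Δp_A = ℏ/(2×1.580e-09 m) = 3.337e-26 kg·m/s
Particle B: Δp_B = ℏ/(2×9.570e-09 m) = 5.510e-27 kg·m/s

Ratio: Δp_A/Δp_B = 6.06

Since Δp_min ∝ 1/Δx, the particle with smaller position uncertainty (A) has larger momentum uncertainty.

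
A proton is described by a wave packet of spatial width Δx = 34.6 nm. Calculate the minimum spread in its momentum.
1.524 × 10^-27 kg·m/s

For a wave packet, the spatial width Δx and momentum spread Δp are related by the uncertainty principle:
ΔxΔp ≥ ℏ/2

The minimum momentum spread is:
Δp_min = ℏ/(2Δx)
Δp_min = (1.055e-34 J·s) / (2 × 3.460e-08 m)
Δp_min = 1.524e-27 kg·m/s

A wave packet cannot have both a well-defined position and well-defined momentum.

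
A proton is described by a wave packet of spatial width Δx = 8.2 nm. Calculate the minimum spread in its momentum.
6.430 × 10^-27 kg·m/s

For a wave packet, the spatial width Δx and momentum spread Δp are related by the uncertainty principle:
ΔxΔp ≥ ℏ/2

The minimum momentum spread is:
Δp_min = ℏ/(2Δx)
Δp_min = (1.055e-34 J·s) / (2 × 8.200e-09 m)
Δp_min = 6.430e-27 kg·m/s

A wave packet cannot have both a well-defined position and well-defined momentum.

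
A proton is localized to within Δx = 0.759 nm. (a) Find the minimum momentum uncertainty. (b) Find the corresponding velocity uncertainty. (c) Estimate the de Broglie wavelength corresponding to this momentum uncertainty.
(a) Δp_min = 6.947 × 10^-26 kg·m/s
(b) Δv_min = 41.534 m/s
(c) λ_dB = 9.538 nm

Step-by-step:

(a) From the uncertainty principle:
Δp_min = ℏ/(2Δx) = (1.055e-34 J·s)/(2 × 7.590e-10 m) = 6.947e-26 kg·m/s

(b) The velocity uncertainty:
Δv = Δp/m = (6.947e-26 kg·m/s)/(1.673e-27 kg) = 4.153e+01 m/s = 41.534 m/s

(c) The de Broglie wavelength for this momentum:
λ = h/p = (6.626e-34 J·s)/(6.947e-26 kg·m/s) = 9.538e-09 m = 9.538 nm

Note: The de Broglie wavelength is comparable to the localization size, as expected from wave-particle duality.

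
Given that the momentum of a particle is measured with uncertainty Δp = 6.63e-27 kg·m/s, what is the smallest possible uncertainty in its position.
7.953 nm

Using the Heisenberg uncertainty principle:
ΔxΔp ≥ ℏ/2

The minimum uncertainty in position is:
Δx_min = ℏ/(2Δp)
Δx_min = (1.055e-34 J·s) / (2 × 6.630e-27 kg·m/s)
Δx_min = 7.953e-09 m = 7.953 nm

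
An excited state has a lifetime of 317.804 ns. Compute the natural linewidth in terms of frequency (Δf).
250.398 kHz

Using the energy-time uncertainty principle and E = hf:
ΔEΔt ≥ ℏ/2
hΔf·Δt ≥ ℏ/2

The minimum frequency uncertainty is:
Δf = ℏ/(2hτ) = 1/(4πτ)
Δf = 1/(4π × 3.178e-07 s)
Δf = 2.504e+05 Hz = 250.398 kHz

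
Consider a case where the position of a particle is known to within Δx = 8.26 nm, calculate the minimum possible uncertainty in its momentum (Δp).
6.384 × 10^-27 kg·m/s

Using the Heisenberg uncertainty principle:
ΔxΔp ≥ ℏ/2

The minimum uncertainty in momentum is:
Δp_min = ℏ/(2Δx)
Δp_min = (1.055e-34 J·s) / (2 × 8.260e-09 m)
Δp_min = 6.384e-27 kg·m/s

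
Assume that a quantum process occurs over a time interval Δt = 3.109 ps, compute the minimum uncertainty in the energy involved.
105.856 μeV

Using the energy-time uncertainty principle:
ΔEΔt ≥ ℏ/2

The minimum uncertainty in energy is:
ΔE_min = ℏ/(2Δt)
ΔE_min = (1.055e-34 J·s) / (2 × 3.109e-12 s)
ΔE_min = 1.696e-23 J = 105.856 μeV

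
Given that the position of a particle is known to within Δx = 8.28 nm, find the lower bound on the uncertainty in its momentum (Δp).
6.368 × 10^-27 kg·m/s

Using the Heisenberg uncertainty principle:
ΔxΔp ≥ ℏ/2

The minimum uncertainty in momentum is:
Δp_min = ℏ/(2Δx)
Δp_min = (1.055e-34 J·s) / (2 × 8.280e-09 m)
Δp_min = 6.368e-27 kg·m/s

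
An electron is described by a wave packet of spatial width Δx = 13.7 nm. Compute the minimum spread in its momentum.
3.849 × 10^-27 kg·m/s

For a wave packet, the spatial width Δx and momentum spread Δp are related by the uncertainty principle:
ΔxΔp ≥ ℏ/2

The minimum momentum spread is:
Δp_min = ℏ/(2Δx)
Δp_min = (1.055e-34 J·s) / (2 × 1.370e-08 m)
Δp_min = 3.849e-27 kg·m/s

A wave packet cannot have both a well-defined position and well-defined momentum.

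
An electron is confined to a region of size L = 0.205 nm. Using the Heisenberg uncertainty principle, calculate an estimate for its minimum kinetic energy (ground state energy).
226.650 meV

Using the uncertainty principle to estimate ground state energy:

1. The position uncertainty is approximately the confinement size:
   Δx ≈ L = 2.050e-10 m

2. From ΔxΔp ≥ ℏ/2, the minimum momentum uncertainty is:
   Δp ≈ ℏ/(2L) = 2.572e-25 kg·m/s

3. The kinetic energy is approximately:
   KE ≈ (Δp)²/(2m) = (2.572e-25)²/(2 × 9.109e-31 kg)
   KE ≈ 3.631e-20 J = 226.650 meV

This is an order-of-magnitude estimate of the ground state energy.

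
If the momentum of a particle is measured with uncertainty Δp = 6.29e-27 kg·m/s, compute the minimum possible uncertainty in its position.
8.383 nm

Using the Heisenberg uncertainty principle:
ΔxΔp ≥ ℏ/2

The minimum uncertainty in position is:
Δx_min = ℏ/(2Δp)
Δx_min = (1.055e-34 J·s) / (2 × 6.290e-27 kg·m/s)
Δx_min = 8.383e-09 m = 8.383 nm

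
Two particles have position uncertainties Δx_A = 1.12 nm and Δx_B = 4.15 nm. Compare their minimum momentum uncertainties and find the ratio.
Particle A has the larger minimum momentum uncertainty, by a factor of 3.71.

For each particle, the minimum momentum uncertainty is Δp_min = ℏ/(2Δx):

Particle A: Δp_A = ℏ/(2×1.120e-09 m) = 4.708e-26 kg·m/s
Particle B: Δp_B = ℏ/(2×4.150e-09 m) = 1.271e-26 kg·m/s

Ratio: Δp_A/Δp_B = 3.71

Since Δp_min ∝ 1/Δx, the particle with smaller position uncertainty (A) has larger momentum uncertainty.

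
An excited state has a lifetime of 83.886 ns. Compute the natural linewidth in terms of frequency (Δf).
948.638 kHz

Using the energy-time uncertainty principle and E = hf:
ΔEΔt ≥ ℏ/2
hΔf·Δt ≥ ℏ/2

The minimum frequency uncertainty is:
Δf = ℏ/(2hτ) = 1/(4πτ)
Δf = 1/(4π × 8.389e-08 s)
Δf = 9.486e+05 Hz = 948.638 kHz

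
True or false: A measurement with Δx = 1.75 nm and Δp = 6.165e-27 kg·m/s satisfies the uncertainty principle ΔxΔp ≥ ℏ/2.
No, it violates the uncertainty principle (impossible measurement).

Calculate the product ΔxΔp:
ΔxΔp = (1.750e-09 m) × (6.165e-27 kg·m/s)
ΔxΔp = 1.079e-35 J·s

Compare to the minimum allowed value ℏ/2:
ℏ/2 = 5.273e-35 J·s

Since ΔxΔp = 1.079e-35 J·s < 5.273e-35 J·s = ℏ/2,
the measurement violates the uncertainty principle.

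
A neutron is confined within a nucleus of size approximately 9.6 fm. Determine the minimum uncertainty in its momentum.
5.493 × 10^-21 kg·m/s

Using the Heisenberg uncertainty principle:
ΔxΔp ≥ ℏ/2

With Δx ≈ L = 9.600e-15 m (the confinement size):
Δp_min = ℏ/(2Δx)
Δp_min = (1.055e-34 J·s) / (2 × 9.600e-15 m)
Δp_min = 5.493e-21 kg·m/s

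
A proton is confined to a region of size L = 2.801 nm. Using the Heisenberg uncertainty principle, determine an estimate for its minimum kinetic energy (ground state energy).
661.193 neV

Using the uncertainty principle to estimate ground state energy:

1. The position uncertainty is approximately the confinement size:
   Δx ≈ L = 2.801e-09 m

2. From ΔxΔp ≥ ℏ/2, the minimum momentum uncertainty is:
   Δp ≈ ℏ/(2L) = 1.882e-26 kg·m/s

3. The kinetic energy is approximately:
   KE ≈ (Δp)²/(2m) = (1.882e-26)²/(2 × 1.673e-27 kg)
   KE ≈ 1.059e-25 J = 661.193 neV

This is an order-of-magnitude estimate of the ground state energy.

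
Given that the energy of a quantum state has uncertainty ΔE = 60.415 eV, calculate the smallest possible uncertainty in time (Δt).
5.447 as

Using the energy-time uncertainty principle:
ΔEΔt ≥ ℏ/2

The minimum uncertainty in time is:
Δt_min = ℏ/(2ΔE)
Δt_min = (1.055e-34 J·s) / (2 × 9.680e-18 J)
Δt_min = 5.447e-18 s = 5.447 as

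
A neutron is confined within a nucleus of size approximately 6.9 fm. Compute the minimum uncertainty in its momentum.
7.642 × 10^-21 kg·m/s

Using the Heisenberg uncertainty principle:
ΔxΔp ≥ ℏ/2

With Δx ≈ L = 6.900e-15 m (the confinement size):
Δp_min = ℏ/(2Δx)
Δp_min = (1.055e-34 J·s) / (2 × 6.900e-15 m)
Δp_min = 7.642e-21 kg·m/s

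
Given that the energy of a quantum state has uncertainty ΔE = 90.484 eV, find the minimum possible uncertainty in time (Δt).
3.637 as

Using the energy-time uncertainty principle:
ΔEΔt ≥ ℏ/2

The minimum uncertainty in time is:
Δt_min = ℏ/(2ΔE)
Δt_min = (1.055e-34 J·s) / (2 × 1.450e-17 J)
Δt_min = 3.637e-18 s = 3.637 as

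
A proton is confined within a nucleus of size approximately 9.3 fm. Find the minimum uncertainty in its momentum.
5.670 × 10^-21 kg·m/s

Using the Heisenberg uncertainty principle:
ΔxΔp ≥ ℏ/2

With Δx ≈ L = 9.300e-15 m (the confinement size):
Δp_min = ℏ/(2Δx)
Δp_min = (1.055e-34 J·s) / (2 × 9.300e-15 m)
Δp_min = 5.670e-21 kg·m/s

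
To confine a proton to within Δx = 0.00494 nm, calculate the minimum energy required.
212.569 meV

Localizing a particle requires giving it sufficient momentum uncertainty:

1. From uncertainty principle: Δp ≥ ℏ/(2Δx)
   Δp_min = (1.055e-34 J·s) / (2 × 4.940e-12 m)
   Δp_min = 1.067e-23 kg·m/s

2. This momentum uncertainty corresponds to kinetic energy:
   KE ≈ (Δp)²/(2m) = (1.067e-23)²/(2 × 1.673e-27 kg)
   KE = 3.406e-20 J = 212.569 meV

Tighter localization requires more energy.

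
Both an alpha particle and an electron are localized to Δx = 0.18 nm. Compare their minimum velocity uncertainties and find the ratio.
The electron has the larger minimum velocity uncertainty, by a ratio of 7294.3.

For both particles, Δp_min = ℏ/(2Δx) = 2.929e-25 kg·m/s (same for both).

The velocity uncertainty is Δv = Δp/m:
- alpha particle: Δv = 2.929e-25 / 6.645e-27 = 4.409e+01 m/s = 44.086 m/s
- electron: Δv = 2.929e-25 / 9.109e-31 = 3.216e+05 m/s = 321.577 km/s

Ratio: 3.216e+05 / 4.409e+01 = 7294.3

The lighter particle has larger velocity uncertainty because Δv ∝ 1/m.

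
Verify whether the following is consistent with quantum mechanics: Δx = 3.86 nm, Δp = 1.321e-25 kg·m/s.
Yes, it satisfies the uncertainty principle.

Calculate the product ΔxΔp:
ΔxΔp = (3.860e-09 m) × (1.321e-25 kg·m/s)
ΔxΔp = 5.099e-34 J·s

Compare to the minimum allowed value ℏ/2:
ℏ/2 = 5.273e-35 J·s

Since ΔxΔp = 5.099e-34 J·s ≥ 5.273e-35 J·s = ℏ/2,
the measurement satisfies the uncertainty principle.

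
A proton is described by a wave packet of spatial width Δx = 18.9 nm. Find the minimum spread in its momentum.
2.790 × 10^-27 kg·m/s

For a wave packet, the spatial width Δx and momentum spread Δp are related by the uncertainty principle:
ΔxΔp ≥ ℏ/2

The minimum momentum spread is:
Δp_min = ℏ/(2Δx)
Δp_min = (1.055e-34 J·s) / (2 × 1.890e-08 m)
Δp_min = 2.790e-27 kg·m/s

A wave packet cannot have both a well-defined position and well-defined momentum.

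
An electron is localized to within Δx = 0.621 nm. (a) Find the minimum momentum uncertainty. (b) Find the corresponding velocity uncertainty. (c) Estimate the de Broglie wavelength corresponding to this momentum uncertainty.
(a) Δp_min = 8.491 × 10^-26 kg·m/s
(b) Δv_min = 93.211 km/s
(c) λ_dB = 7.804 nm

Step-by-step:

(a) From the uncertainty principle:
Δp_min = ℏ/(2Δx) = (1.055e-34 J·s)/(2 × 6.210e-10 m) = 8.491e-26 kg·m/s

(b) The velocity uncertainty:
Δv = Δp/m = (8.491e-26 kg·m/s)/(9.109e-31 kg) = 9.321e+04 m/s = 93.211 km/s

(c) The de Broglie wavelength for this momentum:
λ = h/p = (6.626e-34 J·s)/(8.491e-26 kg·m/s) = 7.804e-09 m = 7.804 nm

Note: The de Broglie wavelength is comparable to the localization size, as expected from wave-particle duality.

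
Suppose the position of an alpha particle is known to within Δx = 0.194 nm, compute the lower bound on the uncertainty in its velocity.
40.905 m/s

Using the Heisenberg uncertainty principle and Δp = mΔv:
ΔxΔp ≥ ℏ/2
Δx(mΔv) ≥ ℏ/2

The minimum uncertainty in velocity is:
Δv_min = ℏ/(2mΔx)
Δv_min = (1.055e-34 J·s) / (2 × 6.645e-27 kg × 1.940e-10 m)
Δv_min = 4.090e+01 m/s = 40.905 m/s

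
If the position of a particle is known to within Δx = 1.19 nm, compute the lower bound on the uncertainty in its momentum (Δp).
4.431 × 10^-26 kg·m/s

Using the Heisenberg uncertainty principle:
ΔxΔp ≥ ℏ/2

The minimum uncertainty in momentum is:
Δp_min = ℏ/(2Δx)
Δp_min = (1.055e-34 J·s) / (2 × 1.190e-09 m)
Δp_min = 4.431e-26 kg·m/s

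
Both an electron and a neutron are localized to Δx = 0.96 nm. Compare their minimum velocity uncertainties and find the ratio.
The electron has the larger minimum velocity uncertainty, by a ratio of 1838.7.

For both particles, Δp_min = ℏ/(2Δx) = 5.493e-26 kg·m/s (same for both).

The velocity uncertainty is Δv = Δp/m:
- electron: Δv = 5.493e-26 / 9.109e-31 = 6.030e+04 m/s = 60.296 km/s
- neutron: Δv = 5.493e-26 / 1.675e-27 = 3.279e+01 m/s = 32.793 m/s

Ratio: 6.030e+04 / 3.279e+01 = 1838.7

The lighter particle has larger velocity uncertainty because Δv ∝ 1/m.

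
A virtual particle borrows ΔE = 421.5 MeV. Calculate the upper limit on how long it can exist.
7.808 × 10^-25 s

Using the energy-time uncertainty principle:
ΔEΔt ≥ ℏ/2

For a virtual particle borrowing energy ΔE, the maximum lifetime is:
Δt_max = ℏ/(2ΔE)

Converting energy:
ΔE = 421.5 MeV = 6.753e-11 J

Δt_max = (1.055e-34 J·s) / (2 × 6.753e-11 J)
Δt_max = 7.808e-25 s = 7.808 × 10^-25 s

Virtual particles with higher borrowed energy exist for shorter times.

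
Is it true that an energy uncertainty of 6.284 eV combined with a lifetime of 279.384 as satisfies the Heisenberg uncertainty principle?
Yes, it satisfies the uncertainty relation.

Calculate the product ΔEΔt:
ΔE = 6.284 eV = 1.007e-18 J
ΔEΔt = (1.007e-18 J) × (2.794e-16 s)
ΔEΔt = 2.813e-34 J·s

Compare to the minimum allowed value ℏ/2:
ℏ/2 = 5.273e-35 J·s

Since ΔEΔt = 2.813e-34 J·s ≥ 5.273e-35 J·s = ℏ/2,
this satisfies the uncertainty relation.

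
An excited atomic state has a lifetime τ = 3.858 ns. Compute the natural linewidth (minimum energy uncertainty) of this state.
85.305 neV

Using the energy-time uncertainty principle:
ΔEΔt ≥ ℏ/2

The lifetime τ represents the time uncertainty Δt.
The natural linewidth (minimum energy uncertainty) is:

ΔE = ℏ/(2τ)
ΔE = (1.055e-34 J·s) / (2 × 3.858e-09 s)
ΔE = 1.367e-26 J = 85.305 neV

This natural linewidth limits the precision of spectroscopic measurements.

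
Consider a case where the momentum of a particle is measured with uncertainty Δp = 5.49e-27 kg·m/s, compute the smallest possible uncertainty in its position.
9.604 nm

Using the Heisenberg uncertainty principle:
ΔxΔp ≥ ℏ/2

The minimum uncertainty in position is:
Δx_min = ℏ/(2Δp)
Δx_min = (1.055e-34 J·s) / (2 × 5.490e-27 kg·m/s)
Δx_min = 9.604e-09 m = 9.604 nm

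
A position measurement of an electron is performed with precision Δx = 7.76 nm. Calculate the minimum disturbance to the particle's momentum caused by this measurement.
6.795 × 10^-27 kg·m/s

The uncertainty principle implies that measuring position disturbs momentum:
ΔxΔp ≥ ℏ/2

When we measure position with precision Δx, we necessarily introduce a momentum uncertainty:
Δp ≥ ℏ/(2Δx)
Δp_min = (1.055e-34 J·s) / (2 × 7.760e-09 m)
Δp_min = 6.795e-27 kg·m/s

The more precisely we measure position, the greater the momentum disturbance.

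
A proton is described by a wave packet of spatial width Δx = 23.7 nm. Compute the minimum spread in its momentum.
2.225 × 10^-27 kg·m/s

For a wave packet, the spatial width Δx and momentum spread Δp are related by the uncertainty principle:
ΔxΔp ≥ ℏ/2

The minimum momentum spread is:
Δp_min = ℏ/(2Δx)
Δp_min = (1.055e-34 J·s) / (2 × 2.370e-08 m)
Δp_min = 2.225e-27 kg·m/s

A wave packet cannot have both a well-defined position and well-defined momentum.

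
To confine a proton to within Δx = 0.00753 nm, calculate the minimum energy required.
91.488 meV

Localizing a particle requires giving it sufficient momentum uncertainty:

1. From uncertainty principle: Δp ≥ ℏ/(2Δx)
   Δp_min = (1.055e-34 J·s) / (2 × 7.530e-12 m)
   Δp_min = 7.002e-24 kg·m/s

2. This momentum uncertainty corresponds to kinetic energy:
   KE ≈ (Δp)²/(2m) = (7.002e-24)²/(2 × 1.673e-27 kg)
   KE = 1.466e-20 J = 91.488 meV

Tighter localization requires more energy.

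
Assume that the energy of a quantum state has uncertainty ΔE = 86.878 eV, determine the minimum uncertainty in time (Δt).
3.788 as

Using the energy-time uncertainty principle:
ΔEΔt ≥ ℏ/2

The minimum uncertainty in time is:
Δt_min = ℏ/(2ΔE)
Δt_min = (1.055e-34 J·s) / (2 × 1.392e-17 J)
Δt_min = 3.788e-18 s = 3.788 as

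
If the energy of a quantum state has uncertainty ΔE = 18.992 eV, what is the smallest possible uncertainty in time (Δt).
17.329 as

Using the energy-time uncertainty principle:
ΔEΔt ≥ ℏ/2

The minimum uncertainty in time is:
Δt_min = ℏ/(2ΔE)
Δt_min = (1.055e-34 J·s) / (2 × 3.043e-18 J)
Δt_min = 1.733e-17 s = 17.329 as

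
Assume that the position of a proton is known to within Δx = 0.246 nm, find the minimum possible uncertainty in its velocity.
128.148 m/s

Using the Heisenberg uncertainty principle and Δp = mΔv:
ΔxΔp ≥ ℏ/2
Δx(mΔv) ≥ ℏ/2

The minimum uncertainty in velocity is:
Δv_min = ℏ/(2mΔx)
Δv_min = (1.055e-34 J·s) / (2 × 1.673e-27 kg × 2.460e-10 m)
Δv_min = 1.281e+02 m/s = 128.148 m/s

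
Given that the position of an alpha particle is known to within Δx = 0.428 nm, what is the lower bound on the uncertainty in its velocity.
18.541 m/s

Using the Heisenberg uncertainty principle and Δp = mΔv:
ΔxΔp ≥ ℏ/2
Δx(mΔv) ≥ ℏ/2

The minimum uncertainty in velocity is:
Δv_min = ℏ/(2mΔx)
Δv_min = (1.055e-34 J·s) / (2 × 6.645e-27 kg × 4.280e-10 m)
Δv_min = 1.854e+01 m/s = 18.541 m/s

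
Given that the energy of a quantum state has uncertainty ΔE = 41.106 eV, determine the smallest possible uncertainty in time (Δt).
8.006 as

Using the energy-time uncertainty principle:
ΔEΔt ≥ ℏ/2

The minimum uncertainty in time is:
Δt_min = ℏ/(2ΔE)
Δt_min = (1.055e-34 J·s) / (2 × 6.586e-18 J)
Δt_min = 8.006e-18 s = 8.006 as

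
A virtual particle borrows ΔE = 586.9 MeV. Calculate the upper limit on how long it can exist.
5.608 × 10^-25 s

Using the energy-time uncertainty principle:
ΔEΔt ≥ ℏ/2

For a virtual particle borrowing energy ΔE, the maximum lifetime is:
Δt_max = ℏ/(2ΔE)

Converting energy:
ΔE = 586.9 MeV = 9.403e-11 J

Δt_max = (1.055e-34 J·s) / (2 × 9.403e-11 J)
Δt_max = 5.608e-25 s = 5.608 × 10^-25 s

Virtual particles with higher borrowed energy exist for shorter times.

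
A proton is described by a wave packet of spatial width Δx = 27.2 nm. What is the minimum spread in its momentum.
1.939 × 10^-27 kg·m/s

For a wave packet, the spatial width Δx and momentum spread Δp are related by the uncertainty principle:
ΔxΔp ≥ ℏ/2

The minimum momentum spread is:
Δp_min = ℏ/(2Δx)
Δp_min = (1.055e-34 J·s) / (2 × 2.720e-08 m)
Δp_min = 1.939e-27 kg·m/s

A wave packet cannot have both a well-defined position and well-defined momentum.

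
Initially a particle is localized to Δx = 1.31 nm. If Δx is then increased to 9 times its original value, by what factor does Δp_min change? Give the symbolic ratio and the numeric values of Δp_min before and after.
Original Δp_min = 4.025 × 10^-26 kg·m/s; new Δp'_min = 4.472 × 10^-27 kg·m/s; ratio Δp'_min/Δp_min = 1/9.

From the uncertainty principle ΔxΔp ≥ ℏ/2, the minimum momentum uncertainty is Δp_min = ℏ/(2Δx).

Original (Δx = 1.31 nm = 1.310e-09 m):
Δp_min = (1.055e-34 J·s)/(2 × 1.310e-09 m) = 4.025e-26 kg·m/s

When Δx → 9Δx:
Δp'_min = ℏ/(2 × 9Δx) = (1/9) × ℏ/(2Δx) = (1/9) × Δp_min
Δp'_min = 1/9 × 4.025e-26 kg·m/s = 4.472e-27 kg·m/s

Since Δp_min ∝ 1/Δx, when Δx is increased to 9 times its original value, Δp_min decreases to 1/9 of its original value.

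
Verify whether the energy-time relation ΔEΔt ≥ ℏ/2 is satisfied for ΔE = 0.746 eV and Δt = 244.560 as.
No, it violates the uncertainty relation.

Calculate the product ΔEΔt:
ΔE = 0.746 eV = 1.195e-19 J
ΔEΔt = (1.195e-19 J) × (2.446e-16 s)
ΔEΔt = 2.923e-35 J·s

Compare to the minimum allowed value ℏ/2:
ℏ/2 = 5.273e-35 J·s

Since ΔEΔt = 2.923e-35 J·s < 5.273e-35 J·s = ℏ/2,
this violates the uncertainty relation.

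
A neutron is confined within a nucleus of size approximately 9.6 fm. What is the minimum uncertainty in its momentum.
5.493 × 10^-21 kg·m/s

Using the Heisenberg uncertainty principle:
ΔxΔp ≥ ℏ/2

With Δx ≈ L = 9.600e-15 m (the confinement size):
Δp_min = ℏ/(2Δx)
Δp_min = (1.055e-34 J·s) / (2 × 9.600e-15 m)
Δp_min = 5.493e-21 kg·m/s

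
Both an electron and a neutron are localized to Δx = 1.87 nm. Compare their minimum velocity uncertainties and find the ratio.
The electron has the larger minimum velocity uncertainty, by a ratio of 1838.7.

For both particles, Δp_min = ℏ/(2Δx) = 2.820e-26 kg·m/s (same for both).

The velocity uncertainty is Δv = Δp/m:
- electron: Δv = 2.820e-26 / 9.109e-31 = 3.095e+04 m/s = 30.954 km/s
- neutron: Δv = 2.820e-26 / 1.675e-27 = 1.683e+01 m/s = 16.835 m/s

Ratio: 3.095e+04 / 1.683e+01 = 1838.7

The lighter particle has larger velocity uncertainty because Δv ∝ 1/m.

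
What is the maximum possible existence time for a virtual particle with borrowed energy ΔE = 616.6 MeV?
5.337 × 10^-25 s

Using the energy-time uncertainty principle:
ΔEΔt ≥ ℏ/2

For a virtual particle borrowing energy ΔE, the maximum lifetime is:
Δt_max = ℏ/(2ΔE)

Converting energy:
ΔE = 616.6 MeV = 9.879e-11 J

Δt_max = (1.055e-34 J·s) / (2 × 9.879e-11 J)
Δt_max = 5.337e-25 s = 5.337 × 10^-25 s

Virtual particles with higher borrowed energy exist for shorter times.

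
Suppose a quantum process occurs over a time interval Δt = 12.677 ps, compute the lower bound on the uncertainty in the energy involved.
25.961 μeV

Using the energy-time uncertainty principle:
ΔEΔt ≥ ℏ/2

The minimum uncertainty in energy is:
ΔE_min = ℏ/(2Δt)
ΔE_min = (1.055e-34 J·s) / (2 × 1.268e-11 s)
ΔE_min = 4.159e-24 J = 25.961 μeV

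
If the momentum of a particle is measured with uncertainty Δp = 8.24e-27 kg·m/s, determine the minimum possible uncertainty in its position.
6.399 nm

Using the Heisenberg uncertainty principle:
ΔxΔp ≥ ℏ/2

The minimum uncertainty in position is:
Δx_min = ℏ/(2Δp)
Δx_min = (1.055e-34 J·s) / (2 × 8.240e-27 kg·m/s)
Δx_min = 6.399e-09 m = 6.399 nm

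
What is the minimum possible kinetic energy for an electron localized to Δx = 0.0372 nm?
6.883 eV

Localizing a particle requires giving it sufficient momentum uncertainty:

1. From uncertainty principle: Δp ≥ ℏ/(2Δx)
   Δp_min = (1.055e-34 J·s) / (2 × 3.720e-11 m)
   Δp_min = 1.417e-24 kg·m/s

2. This momentum uncertainty corresponds to kinetic energy:
   KE ≈ (Δp)²/(2m) = (1.417e-24)²/(2 × 9.109e-31 kg)
   KE = 1.103e-18 J = 6.883 eV

Tighter localization requires more energy.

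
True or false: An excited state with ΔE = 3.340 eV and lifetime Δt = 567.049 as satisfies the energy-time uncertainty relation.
Yes, it satisfies the uncertainty relation.

Calculate the product ΔEΔt:
ΔE = 3.340 eV = 5.351e-19 J
ΔEΔt = (5.351e-19 J) × (5.670e-16 s)
ΔEΔt = 3.034e-34 J·s

Compare to the minimum allowed value ℏ/2:
ℏ/2 = 5.273e-35 J·s

Since ΔEΔt = 3.034e-34 J·s ≥ 5.273e-35 J·s = ℏ/2,
this satisfies the uncertainty relation.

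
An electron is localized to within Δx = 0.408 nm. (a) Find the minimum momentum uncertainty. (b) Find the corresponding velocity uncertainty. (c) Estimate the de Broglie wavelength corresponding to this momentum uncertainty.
(a) Δp_min = 1.292 × 10^-25 kg·m/s
(b) Δv_min = 141.872 km/s
(c) λ_dB = 5.127 nm

Step-by-step:

(a) From the uncertainty principle:
Δp_min = ℏ/(2Δx) = (1.055e-34 J·s)/(2 × 4.080e-10 m) = 1.292e-25 kg·m/s

(b) The velocity uncertainty:
Δv = Δp/m = (1.292e-25 kg·m/s)/(9.109e-31 kg) = 1.419e+05 m/s = 141.872 km/s

(c) The de Broglie wavelength for this momentum:
λ = h/p = (6.626e-34 J·s)/(1.292e-25 kg·m/s) = 5.127e-09 m = 5.127 nm

Note: The de Broglie wavelength is comparable to the localization size, as expected from wave-particle duality.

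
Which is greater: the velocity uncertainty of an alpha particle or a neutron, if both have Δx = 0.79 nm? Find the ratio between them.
The neutron has the larger minimum velocity uncertainty, by a ratio of 4.0.

For both particles, Δp_min = ℏ/(2Δx) = 6.675e-26 kg·m/s (same for both).

The velocity uncertainty is Δv = Δp/m:
- alpha particle: Δv = 6.675e-26 / 6.645e-27 = 1.004e+01 m/s = 10.045 m/s
- neutron: Δv = 6.675e-26 / 1.675e-27 = 3.985e+01 m/s = 39.850 m/s

Ratio: 3.985e+01 / 1.004e+01 = 4.0

The lighter particle has larger velocity uncertainty because Δv ∝ 1/m.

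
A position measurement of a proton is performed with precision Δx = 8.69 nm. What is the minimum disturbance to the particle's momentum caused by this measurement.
6.068 × 10^-27 kg·m/s

The uncertainty principle implies that measuring position disturbs momentum:
ΔxΔp ≥ ℏ/2

When we measure position with precision Δx, we necessarily introduce a momentum uncertainty:
Δp ≥ ℏ/(2Δx)
Δp_min = (1.055e-34 J·s) / (2 × 8.690e-09 m)
Δp_min = 6.068e-27 kg·m/s

The more precisely we measure position, the greater the momentum disturbance.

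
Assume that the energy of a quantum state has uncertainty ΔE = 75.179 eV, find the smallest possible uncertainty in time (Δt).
4.378 as

Using the energy-time uncertainty principle:
ΔEΔt ≥ ℏ/2

The minimum uncertainty in time is:
Δt_min = ℏ/(2ΔE)
Δt_min = (1.055e-34 J·s) / (2 × 1.205e-17 J)
Δt_min = 4.378e-18 s = 4.378 as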